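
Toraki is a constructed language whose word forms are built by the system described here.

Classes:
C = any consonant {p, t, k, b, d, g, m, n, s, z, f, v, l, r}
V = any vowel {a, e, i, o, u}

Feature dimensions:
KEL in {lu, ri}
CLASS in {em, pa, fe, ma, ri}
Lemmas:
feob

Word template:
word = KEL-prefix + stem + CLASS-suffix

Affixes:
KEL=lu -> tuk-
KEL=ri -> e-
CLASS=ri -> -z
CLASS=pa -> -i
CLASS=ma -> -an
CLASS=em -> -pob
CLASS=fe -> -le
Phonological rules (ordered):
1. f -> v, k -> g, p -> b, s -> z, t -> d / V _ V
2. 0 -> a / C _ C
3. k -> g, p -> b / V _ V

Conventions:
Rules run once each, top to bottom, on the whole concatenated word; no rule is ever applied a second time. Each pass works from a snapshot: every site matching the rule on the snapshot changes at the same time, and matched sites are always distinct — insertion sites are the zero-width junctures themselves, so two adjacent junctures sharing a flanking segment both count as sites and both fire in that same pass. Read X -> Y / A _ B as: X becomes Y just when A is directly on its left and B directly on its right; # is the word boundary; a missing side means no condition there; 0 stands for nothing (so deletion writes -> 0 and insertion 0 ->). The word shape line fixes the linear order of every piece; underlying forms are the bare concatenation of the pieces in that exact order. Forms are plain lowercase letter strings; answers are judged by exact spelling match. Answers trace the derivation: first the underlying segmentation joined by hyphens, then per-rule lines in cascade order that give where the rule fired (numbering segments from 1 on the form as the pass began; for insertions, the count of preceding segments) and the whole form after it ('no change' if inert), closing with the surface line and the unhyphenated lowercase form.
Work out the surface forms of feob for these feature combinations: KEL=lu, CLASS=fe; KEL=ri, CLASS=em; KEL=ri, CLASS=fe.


cell KEL=lu, CLASS=fe:
underlying: tuk-feob-le
1. f -> v, k -> g, p -> b, s -> z, t -> d / V _ V: no change
2. 0 -> a / C _ C: inserts after position(s) 3, 7: tukafeobale
3. k -> g, p -> b / V _ V: fires at position(s) 3: tugafeobale
surface: tugafeobale

cell KEL=ri, CLASS=em:
underlying: e-feob-pob
1. f -> v, k -> g, p -> b, s -> z, t -> d / V _ V: fires at position(s) 2: eveobpob
2. 0 -> a / C _ C: inserts after position(s) 5: eveobapob
3. k -> g, p -> b / V _ V: fires at position(s) 7: eveobabob
surface: eveobabob

cell KEL=ri, CLASS=fe:
underlying: e-feob-le
1. f -> v, k -> g, p -> b, s -> z, t -> d / V _ V: fires at position(s) 2: eveoble
2. 0 -> a / C _ C: inserts after position(s) 5: eveobale
3. k -> g, p -> b / V _ V: no change
surface: eveobale


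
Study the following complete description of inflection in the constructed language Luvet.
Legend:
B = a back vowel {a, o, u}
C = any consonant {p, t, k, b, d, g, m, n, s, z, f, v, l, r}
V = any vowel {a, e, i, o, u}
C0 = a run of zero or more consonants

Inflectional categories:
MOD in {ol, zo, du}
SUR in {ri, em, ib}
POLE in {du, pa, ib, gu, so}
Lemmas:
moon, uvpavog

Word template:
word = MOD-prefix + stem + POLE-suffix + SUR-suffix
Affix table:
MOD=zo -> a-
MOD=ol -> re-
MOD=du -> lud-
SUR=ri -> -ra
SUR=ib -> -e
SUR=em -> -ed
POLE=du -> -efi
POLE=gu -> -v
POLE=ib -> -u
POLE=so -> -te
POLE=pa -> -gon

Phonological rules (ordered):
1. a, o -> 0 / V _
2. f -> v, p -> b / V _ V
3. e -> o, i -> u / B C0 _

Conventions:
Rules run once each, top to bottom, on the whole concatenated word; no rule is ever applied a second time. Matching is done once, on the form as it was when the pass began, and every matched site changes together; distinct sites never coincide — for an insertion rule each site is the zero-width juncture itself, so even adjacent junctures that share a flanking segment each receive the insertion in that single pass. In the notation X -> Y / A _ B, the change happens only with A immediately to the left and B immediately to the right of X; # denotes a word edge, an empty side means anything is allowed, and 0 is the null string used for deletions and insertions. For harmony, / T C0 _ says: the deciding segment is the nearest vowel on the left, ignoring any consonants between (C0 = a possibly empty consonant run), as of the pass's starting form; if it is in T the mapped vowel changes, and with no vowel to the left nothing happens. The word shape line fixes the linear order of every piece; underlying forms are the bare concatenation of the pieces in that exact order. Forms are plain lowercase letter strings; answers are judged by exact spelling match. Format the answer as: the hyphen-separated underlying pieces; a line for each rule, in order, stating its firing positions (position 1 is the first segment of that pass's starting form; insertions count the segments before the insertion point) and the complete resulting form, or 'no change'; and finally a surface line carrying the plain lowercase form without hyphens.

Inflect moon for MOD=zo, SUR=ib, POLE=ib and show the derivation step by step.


underlying: a-moon-u-e
1. a, o -> 0 / V _: fires at position(s) 4: amonue
2. f -> v, p -> b / V _ V: no change
3. e -> o, i -> u / B C0 _: fires at position(s) 6: amonuo
surface: amonuo


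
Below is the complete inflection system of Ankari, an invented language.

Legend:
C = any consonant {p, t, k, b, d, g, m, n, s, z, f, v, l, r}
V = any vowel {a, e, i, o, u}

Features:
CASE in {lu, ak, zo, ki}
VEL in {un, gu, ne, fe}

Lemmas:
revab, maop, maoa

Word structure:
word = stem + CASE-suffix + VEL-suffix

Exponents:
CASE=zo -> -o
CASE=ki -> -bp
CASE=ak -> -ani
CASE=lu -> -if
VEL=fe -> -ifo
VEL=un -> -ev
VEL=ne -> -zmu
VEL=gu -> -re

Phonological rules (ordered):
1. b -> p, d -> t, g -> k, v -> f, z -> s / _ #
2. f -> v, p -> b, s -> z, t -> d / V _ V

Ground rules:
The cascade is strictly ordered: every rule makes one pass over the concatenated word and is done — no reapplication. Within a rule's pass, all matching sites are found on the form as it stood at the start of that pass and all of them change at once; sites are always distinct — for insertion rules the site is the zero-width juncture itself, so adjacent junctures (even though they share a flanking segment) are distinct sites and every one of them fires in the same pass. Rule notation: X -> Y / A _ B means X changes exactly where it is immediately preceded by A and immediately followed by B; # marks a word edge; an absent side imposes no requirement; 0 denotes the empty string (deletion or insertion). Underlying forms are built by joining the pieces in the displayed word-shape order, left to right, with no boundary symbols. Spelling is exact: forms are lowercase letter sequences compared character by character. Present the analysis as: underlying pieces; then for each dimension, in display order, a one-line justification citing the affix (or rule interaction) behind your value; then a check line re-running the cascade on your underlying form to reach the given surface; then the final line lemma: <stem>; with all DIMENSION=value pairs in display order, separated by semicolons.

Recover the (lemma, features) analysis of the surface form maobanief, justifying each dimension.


underlying: maop-ani-ev
CASE=ak - signalled by the affix -ani
VEL=un - signalled by the affix -ev
check: maopaniev -> maopanief -> maobanief
lemma: maop; CASE=ak; VEL=un


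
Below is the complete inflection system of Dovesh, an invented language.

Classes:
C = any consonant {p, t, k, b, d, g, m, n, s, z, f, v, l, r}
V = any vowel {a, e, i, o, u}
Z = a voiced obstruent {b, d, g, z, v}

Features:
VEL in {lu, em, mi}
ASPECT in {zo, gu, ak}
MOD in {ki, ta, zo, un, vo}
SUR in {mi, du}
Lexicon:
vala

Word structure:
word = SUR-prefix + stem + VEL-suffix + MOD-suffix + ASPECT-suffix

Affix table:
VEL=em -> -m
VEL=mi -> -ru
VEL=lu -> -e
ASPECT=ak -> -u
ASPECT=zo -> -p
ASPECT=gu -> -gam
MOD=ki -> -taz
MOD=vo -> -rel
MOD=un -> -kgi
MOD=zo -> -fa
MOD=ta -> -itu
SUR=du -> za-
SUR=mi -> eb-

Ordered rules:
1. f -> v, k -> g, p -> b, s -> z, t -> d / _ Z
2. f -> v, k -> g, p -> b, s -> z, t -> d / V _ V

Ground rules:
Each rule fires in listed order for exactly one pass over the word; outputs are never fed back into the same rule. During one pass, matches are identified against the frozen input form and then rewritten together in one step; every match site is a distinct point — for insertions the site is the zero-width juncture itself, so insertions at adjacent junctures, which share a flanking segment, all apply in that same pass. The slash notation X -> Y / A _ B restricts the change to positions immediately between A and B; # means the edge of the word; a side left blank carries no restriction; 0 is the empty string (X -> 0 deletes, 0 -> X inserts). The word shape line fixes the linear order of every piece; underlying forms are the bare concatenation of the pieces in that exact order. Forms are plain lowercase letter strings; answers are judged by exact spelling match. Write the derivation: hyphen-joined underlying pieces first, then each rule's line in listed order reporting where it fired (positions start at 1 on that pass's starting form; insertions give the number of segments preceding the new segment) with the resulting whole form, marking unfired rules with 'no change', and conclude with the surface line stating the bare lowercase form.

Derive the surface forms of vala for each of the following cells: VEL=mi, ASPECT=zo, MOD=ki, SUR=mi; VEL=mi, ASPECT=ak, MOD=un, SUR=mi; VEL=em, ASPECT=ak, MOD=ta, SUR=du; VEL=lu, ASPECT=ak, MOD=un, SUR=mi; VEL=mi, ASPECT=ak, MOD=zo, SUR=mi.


cell VEL=mi, ASPECT=zo, MOD=ki, SUR=mi:
underlying: eb-vala-ru-taz-p
1. f -> v, k -> g, p -> b, s -> z, t -> d / _ Z: no change
2. f -> v, k -> g, p -> b, s -> z, t -> d / V _ V: fires at position(s) 9: ebvalarudazp
surface: ebvalarudazp

cell VEL=mi, ASPECT=ak, MOD=un, SUR=mi:
underlying: eb-vala-ru-kgi-u
1. f -> v, k -> g, p -> b, s -> z, t -> d / _ Z: fires at position(s) 9: ebvalaruggiu
2. f -> v, k -> g, p -> b, s -> z, t -> d / V _ V: no change
surface: ebvalaruggiu

cell VEL=em, ASPECT=ak, MOD=ta, SUR=du:
underlying: za-vala-m-itu-u
1. f -> v, k -> g, p -> b, s -> z, t -> d / _ Z: no change
2. f -> v, k -> g, p -> b, s -> z, t -> d / V _ V: fires at position(s) 9: zavalamiduu
surface: zavalamiduu

cell VEL=lu, ASPECT=ak, MOD=un, SUR=mi:
underlying: eb-vala-e-kgi-u
1. f -> v, k -> g, p -> b, s -> z, t -> d / _ Z: fires at position(s) 8: ebvalaeggiu
2. f -> v, k -> g, p -> b, s -> z, t -> d / V _ V: no change
surface: ebvalaeggiu

cell VEL=mi, ASPECT=ak, MOD=zo, SUR=mi:
underlying: eb-vala-ru-fa-u
1. f -> v, k -> g, p -> b, s -> z, t -> d / _ Z: no change
2. f -> v, k -> g, p -> b, s -> z, t -> d / V _ V: fires at position(s) 9: ebvalaruvau
surface: ebvalaruvau


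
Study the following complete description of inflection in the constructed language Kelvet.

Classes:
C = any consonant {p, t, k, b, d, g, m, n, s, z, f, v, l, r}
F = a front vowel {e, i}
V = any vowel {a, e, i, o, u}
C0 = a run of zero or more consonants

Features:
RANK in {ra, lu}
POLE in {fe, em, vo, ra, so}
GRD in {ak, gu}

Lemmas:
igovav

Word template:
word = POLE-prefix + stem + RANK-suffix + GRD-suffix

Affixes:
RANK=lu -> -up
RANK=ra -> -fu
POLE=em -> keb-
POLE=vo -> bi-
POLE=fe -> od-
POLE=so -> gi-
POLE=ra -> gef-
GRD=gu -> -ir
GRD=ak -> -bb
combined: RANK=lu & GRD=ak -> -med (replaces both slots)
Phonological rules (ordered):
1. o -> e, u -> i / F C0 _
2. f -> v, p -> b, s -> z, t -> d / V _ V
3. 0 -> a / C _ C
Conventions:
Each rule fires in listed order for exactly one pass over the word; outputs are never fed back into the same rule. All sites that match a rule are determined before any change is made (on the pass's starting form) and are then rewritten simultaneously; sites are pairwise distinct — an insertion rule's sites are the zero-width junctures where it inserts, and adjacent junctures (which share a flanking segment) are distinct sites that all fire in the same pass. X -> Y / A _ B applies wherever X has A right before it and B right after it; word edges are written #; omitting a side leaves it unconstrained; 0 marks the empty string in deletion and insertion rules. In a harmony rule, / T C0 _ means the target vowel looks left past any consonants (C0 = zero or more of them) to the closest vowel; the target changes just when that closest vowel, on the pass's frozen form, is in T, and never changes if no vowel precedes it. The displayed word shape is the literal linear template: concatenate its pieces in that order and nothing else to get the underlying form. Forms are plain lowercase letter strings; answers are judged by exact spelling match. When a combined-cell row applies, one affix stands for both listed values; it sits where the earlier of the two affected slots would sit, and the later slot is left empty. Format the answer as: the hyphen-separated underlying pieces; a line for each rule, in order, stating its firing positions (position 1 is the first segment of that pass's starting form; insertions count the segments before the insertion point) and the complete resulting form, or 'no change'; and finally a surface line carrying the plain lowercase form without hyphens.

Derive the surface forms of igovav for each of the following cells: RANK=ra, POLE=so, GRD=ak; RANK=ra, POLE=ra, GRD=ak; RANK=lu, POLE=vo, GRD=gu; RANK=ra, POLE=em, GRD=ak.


cell RANK=ra, POLE=so, GRD=ak:
underlying: gi-igovav-fu-bb
1. o -> e, u -> i / F C0 _: fires at position(s) 5: giigevavfubb
2. f -> v, p -> b, s -> z, t -> d / V _ V: no change
3. 0 -> a / C _ C: inserts after position(s) 8, 11: giigevavafubab
surface: giigevavafubab

cell RANK=ra, POLE=ra, GRD=ak:
underlying: gef-igovav-fu-bb
1. o -> e, u -> i / F C0 _: fires at position(s) 6: gefigevavfubb
2. f -> v, p -> b, s -> z, t -> d / V _ V: fires at position(s) 3: gevigevavfubb
3. 0 -> a / C _ C: inserts after position(s) 9, 12: gevigevavafubab
surface: gevigevavafubab

cell RANK=lu, POLE=vo, GRD=gu:
underlying: bi-igovav-up-ir
1. o -> e, u -> i / F C0 _: fires at position(s) 5: biigevavupir
2. f -> v, p -> b, s -> z, t -> d / V _ V: fires at position(s) 10: biigevavubir
3. 0 -> a / C _ C: no change
surface: biigevavubir

cell RANK=ra, POLE=em, GRD=ak:
underlying: keb-igovav-fu-bb
1. o -> e, u -> i / F C0 _: fires at position(s) 6: kebigevavfubb
2. f -> v, p -> b, s -> z, t -> d / V _ V: no change
3. 0 -> a / C _ C: inserts after position(s) 9, 12: kebigevavafubab
surface: kebigevavafubab


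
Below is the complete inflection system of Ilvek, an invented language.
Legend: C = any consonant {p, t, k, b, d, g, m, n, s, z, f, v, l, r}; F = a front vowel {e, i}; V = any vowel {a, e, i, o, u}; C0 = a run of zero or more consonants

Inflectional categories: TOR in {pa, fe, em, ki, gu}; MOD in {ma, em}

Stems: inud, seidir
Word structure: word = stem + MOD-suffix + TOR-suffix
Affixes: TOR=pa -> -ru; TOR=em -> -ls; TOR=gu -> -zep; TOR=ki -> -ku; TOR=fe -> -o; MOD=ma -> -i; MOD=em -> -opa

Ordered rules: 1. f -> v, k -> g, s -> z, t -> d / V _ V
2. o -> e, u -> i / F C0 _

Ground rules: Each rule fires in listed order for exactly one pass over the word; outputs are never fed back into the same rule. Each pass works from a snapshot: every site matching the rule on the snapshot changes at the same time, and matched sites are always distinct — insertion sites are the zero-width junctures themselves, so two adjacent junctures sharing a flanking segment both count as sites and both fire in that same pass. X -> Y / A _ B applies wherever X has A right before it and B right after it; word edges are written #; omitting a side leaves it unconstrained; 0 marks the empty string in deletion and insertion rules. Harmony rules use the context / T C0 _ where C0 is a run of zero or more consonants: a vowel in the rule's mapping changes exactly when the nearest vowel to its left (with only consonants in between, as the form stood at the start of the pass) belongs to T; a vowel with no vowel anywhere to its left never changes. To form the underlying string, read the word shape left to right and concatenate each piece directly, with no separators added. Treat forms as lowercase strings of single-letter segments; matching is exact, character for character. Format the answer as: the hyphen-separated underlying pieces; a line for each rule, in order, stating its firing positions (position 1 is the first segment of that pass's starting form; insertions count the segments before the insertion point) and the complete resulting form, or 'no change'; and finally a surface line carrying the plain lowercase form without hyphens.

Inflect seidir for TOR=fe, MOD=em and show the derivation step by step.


underlying: seidir-opa-o
1. f -> v, k -> g, s -> z, t -> d / V _ V: no change
2. o -> e, u -> i / F C0 _: fires at position(s) 7: seidirepao
surface: seidirepao


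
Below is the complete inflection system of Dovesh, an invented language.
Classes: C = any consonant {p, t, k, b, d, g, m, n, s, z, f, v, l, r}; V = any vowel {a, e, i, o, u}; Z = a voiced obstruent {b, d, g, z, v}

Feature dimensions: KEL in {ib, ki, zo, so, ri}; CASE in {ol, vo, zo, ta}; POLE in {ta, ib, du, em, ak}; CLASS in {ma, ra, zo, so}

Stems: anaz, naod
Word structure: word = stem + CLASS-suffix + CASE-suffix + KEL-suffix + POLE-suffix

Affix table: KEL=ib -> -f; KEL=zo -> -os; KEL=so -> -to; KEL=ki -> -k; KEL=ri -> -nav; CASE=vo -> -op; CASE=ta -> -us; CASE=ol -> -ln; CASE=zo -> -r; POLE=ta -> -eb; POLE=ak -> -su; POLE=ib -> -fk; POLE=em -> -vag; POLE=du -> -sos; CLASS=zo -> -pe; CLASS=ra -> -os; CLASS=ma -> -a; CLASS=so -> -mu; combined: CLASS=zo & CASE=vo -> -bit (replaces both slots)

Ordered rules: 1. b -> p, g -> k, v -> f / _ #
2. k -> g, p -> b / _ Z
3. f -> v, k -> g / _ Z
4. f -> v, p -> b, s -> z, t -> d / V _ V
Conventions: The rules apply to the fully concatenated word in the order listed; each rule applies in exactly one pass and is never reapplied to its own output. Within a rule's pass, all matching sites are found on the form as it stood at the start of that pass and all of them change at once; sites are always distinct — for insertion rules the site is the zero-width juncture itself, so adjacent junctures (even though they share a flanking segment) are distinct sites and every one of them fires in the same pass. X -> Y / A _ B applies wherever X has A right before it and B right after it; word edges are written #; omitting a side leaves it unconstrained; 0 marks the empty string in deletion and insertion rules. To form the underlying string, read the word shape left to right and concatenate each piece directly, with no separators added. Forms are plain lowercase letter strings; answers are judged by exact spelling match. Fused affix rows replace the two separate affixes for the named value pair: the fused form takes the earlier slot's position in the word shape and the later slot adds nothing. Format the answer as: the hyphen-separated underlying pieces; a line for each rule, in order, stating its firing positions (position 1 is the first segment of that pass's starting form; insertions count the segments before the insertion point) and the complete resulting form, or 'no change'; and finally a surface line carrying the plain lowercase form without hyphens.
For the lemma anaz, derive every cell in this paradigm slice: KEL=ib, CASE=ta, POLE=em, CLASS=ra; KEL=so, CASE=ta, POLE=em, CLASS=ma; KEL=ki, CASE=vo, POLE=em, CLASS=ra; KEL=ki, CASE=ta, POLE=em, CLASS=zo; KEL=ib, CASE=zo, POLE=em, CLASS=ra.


cell KEL=ib, CASE=ta, POLE=em, CLASS=ra:
underlying: anaz-os-us-f-vag
1. b -> p, g -> k, v -> f / _ #: fires at position(s) 12: anazosusfvak
2. k -> g, p -> b / _ Z: no change
3. f -> v, k -> g / _ Z: fires at position(s) 9: anazosusvvak
4. f -> v, p -> b, s -> z, t -> d / V _ V: fires at position(s) 6: anazozusvvak
surface: anazozusvvak

cell KEL=so, CASE=ta, POLE=em, CLASS=ma:
underlying: anaz-a-us-to-vag
1. b -> p, g -> k, v -> f / _ #: fires at position(s) 12: anazaustovak
2. k -> g, p -> b / _ Z: no change
3. f -> v, k -> g / _ Z: no change
4. f -> v, p -> b, s -> z, t -> d / V _ V: no change
surface: anazaustovak

cell KEL=ki, CASE=vo, POLE=em, CLASS=ra:
underlying: anaz-os-op-k-vag
1. b -> p, g -> k, v -> f / _ #: fires at position(s) 12: anazosopkvak
2. k -> g, p -> b / _ Z: fires at position(s) 9: anazosopgvak
3. f -> v, k -> g / _ Z: no change
4. f -> v, p -> b, s -> z, t -> d / V _ V: fires at position(s) 6: anazozopgvak
surface: anazozopgvak

cell KEL=ki, CASE=ta, POLE=em, CLASS=zo:
underlying: anaz-pe-us-k-vag
1. b -> p, g -> k, v -> f / _ #: fires at position(s) 12: anazpeuskvak
2. k -> g, p -> b / _ Z: fires at position(s) 9: anazpeusgvak
3. f -> v, k -> g / _ Z: no change
4. f -> v, p -> b, s -> z, t -> d / V _ V: no change
surface: anazpeusgvak

cell KEL=ib, CASE=zo, POLE=em, CLASS=ra:
underlying: anaz-os-r-f-vag
1. b -> p, g -> k, v -> f / _ #: fires at position(s) 11: anazosrfvak
2. k -> g, p -> b / _ Z: no change
3. f -> v, k -> g / _ Z: fires at position(s) 8: anazosrvvak
4. f -> v, p -> b, s -> z, t -> d / V _ V: no change
surface: anazosrvvak


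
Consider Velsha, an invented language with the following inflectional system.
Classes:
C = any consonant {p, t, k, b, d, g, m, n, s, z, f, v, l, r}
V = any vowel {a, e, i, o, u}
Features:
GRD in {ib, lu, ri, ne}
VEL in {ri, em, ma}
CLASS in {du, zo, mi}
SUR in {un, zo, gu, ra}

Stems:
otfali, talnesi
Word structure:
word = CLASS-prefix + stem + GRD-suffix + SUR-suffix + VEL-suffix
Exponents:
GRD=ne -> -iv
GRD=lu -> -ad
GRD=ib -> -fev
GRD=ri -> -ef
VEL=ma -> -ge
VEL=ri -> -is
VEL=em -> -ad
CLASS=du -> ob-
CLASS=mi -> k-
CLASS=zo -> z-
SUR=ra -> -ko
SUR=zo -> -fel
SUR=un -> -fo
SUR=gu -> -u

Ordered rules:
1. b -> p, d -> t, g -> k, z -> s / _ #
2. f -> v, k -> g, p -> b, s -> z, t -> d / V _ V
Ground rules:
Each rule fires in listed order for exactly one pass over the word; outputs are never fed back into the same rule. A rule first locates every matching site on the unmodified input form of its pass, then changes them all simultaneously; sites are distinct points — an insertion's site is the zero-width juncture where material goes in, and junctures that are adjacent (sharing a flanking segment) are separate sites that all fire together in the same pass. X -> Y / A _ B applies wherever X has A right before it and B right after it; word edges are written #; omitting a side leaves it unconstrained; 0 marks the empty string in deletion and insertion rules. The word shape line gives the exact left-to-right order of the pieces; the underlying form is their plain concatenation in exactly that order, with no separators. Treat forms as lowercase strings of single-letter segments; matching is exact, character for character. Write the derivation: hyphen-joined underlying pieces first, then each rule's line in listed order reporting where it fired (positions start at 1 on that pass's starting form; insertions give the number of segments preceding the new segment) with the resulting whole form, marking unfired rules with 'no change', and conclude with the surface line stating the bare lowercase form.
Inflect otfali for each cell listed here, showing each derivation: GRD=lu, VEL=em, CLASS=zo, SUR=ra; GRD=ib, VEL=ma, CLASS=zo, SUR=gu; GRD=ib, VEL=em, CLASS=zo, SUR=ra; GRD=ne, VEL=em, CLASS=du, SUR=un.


cell GRD=lu, VEL=em, CLASS=zo, SUR=ra:
underlying: z-otfali-ad-ko-ad
1. b -> p, d -> t, g -> k, z -> s / _ #: fires at position(s) 13: zotfaliadkoat
2. f -> v, k -> g, p -> b, s -> z, t -> d / V _ V: no change
surface: zotfaliadkoat

cell GRD=ib, VEL=ma, CLASS=zo, SUR=gu:
underlying: z-otfali-fev-u-ge
1. b -> p, d -> t, g -> k, z -> s / _ #: no change
2. f -> v, k -> g, p -> b, s -> z, t -> d / V _ V: fires at position(s) 8: zotfalivevuge
surface: zotfalivevuge

cell GRD=ib, VEL=em, CLASS=zo, SUR=ra:
underlying: z-otfali-fev-ko-ad
1. b -> p, d -> t, g -> k, z -> s / _ #: fires at position(s) 14: zotfalifevkoat
2. f -> v, k -> g, p -> b, s -> z, t -> d / V _ V: fires at position(s) 8: zotfalivevkoat
surface: zotfalivevkoat

cell GRD=ne, VEL=em, CLASS=du, SUR=un:
underlying: ob-otfali-iv-fo-ad
1. b -> p, d -> t, g -> k, z -> s / _ #: fires at position(s) 14: obotfaliivfoat
2. f -> v, k -> g, p -> b, s -> z, t -> d / V _ V: no change
surface: obotfaliivfoat


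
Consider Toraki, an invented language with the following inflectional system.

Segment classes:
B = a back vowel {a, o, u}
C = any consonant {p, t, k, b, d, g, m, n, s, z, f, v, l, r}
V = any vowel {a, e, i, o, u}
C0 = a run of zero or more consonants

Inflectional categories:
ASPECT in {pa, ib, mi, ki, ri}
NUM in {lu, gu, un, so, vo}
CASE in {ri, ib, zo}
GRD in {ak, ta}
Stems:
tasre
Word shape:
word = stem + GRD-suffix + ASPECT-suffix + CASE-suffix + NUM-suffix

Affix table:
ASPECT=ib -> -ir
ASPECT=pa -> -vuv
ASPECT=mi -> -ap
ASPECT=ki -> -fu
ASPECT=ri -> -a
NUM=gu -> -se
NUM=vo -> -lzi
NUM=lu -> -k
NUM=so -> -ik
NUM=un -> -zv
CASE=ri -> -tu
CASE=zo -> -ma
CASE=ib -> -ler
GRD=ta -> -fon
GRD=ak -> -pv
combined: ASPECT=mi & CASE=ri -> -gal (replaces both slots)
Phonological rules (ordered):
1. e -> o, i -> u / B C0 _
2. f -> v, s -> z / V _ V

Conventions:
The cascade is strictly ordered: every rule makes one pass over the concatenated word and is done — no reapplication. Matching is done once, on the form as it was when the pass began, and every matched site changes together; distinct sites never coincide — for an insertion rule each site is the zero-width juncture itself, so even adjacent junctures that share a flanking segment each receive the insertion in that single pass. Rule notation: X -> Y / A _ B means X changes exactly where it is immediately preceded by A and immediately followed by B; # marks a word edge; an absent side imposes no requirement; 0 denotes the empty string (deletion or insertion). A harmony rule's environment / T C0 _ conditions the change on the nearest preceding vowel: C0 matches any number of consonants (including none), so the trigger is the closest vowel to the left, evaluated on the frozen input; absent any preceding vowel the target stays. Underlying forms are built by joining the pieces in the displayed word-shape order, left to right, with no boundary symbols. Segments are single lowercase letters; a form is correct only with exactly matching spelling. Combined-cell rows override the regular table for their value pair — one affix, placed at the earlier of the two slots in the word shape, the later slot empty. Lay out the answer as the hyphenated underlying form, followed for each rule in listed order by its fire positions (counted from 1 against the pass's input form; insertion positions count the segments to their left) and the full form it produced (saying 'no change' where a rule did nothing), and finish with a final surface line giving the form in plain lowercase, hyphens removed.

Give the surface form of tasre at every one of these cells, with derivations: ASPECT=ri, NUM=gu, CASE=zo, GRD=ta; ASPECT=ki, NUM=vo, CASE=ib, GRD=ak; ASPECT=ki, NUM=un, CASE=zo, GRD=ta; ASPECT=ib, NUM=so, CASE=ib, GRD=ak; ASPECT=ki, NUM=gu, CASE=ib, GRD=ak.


cell ASPECT=ri, NUM=gu, CASE=zo, GRD=ta:
underlying: tasre-fon-a-ma-se
1. e -> o, i -> u / B C0 _: fires at position(s) 5, 13: tasrofonamaso
2. f -> v, s -> z / V _ V: fires at position(s) 6, 12: tasrovonamazo
surface: tasrovonamazo

cell ASPECT=ki, NUM=vo, CASE=ib, GRD=ak:
underlying: tasre-pv-fu-ler-lzi
1. e -> o, i -> u / B C0 _: fires at position(s) 5, 11: tasropvfulorlzi
2. f -> v, s -> z / V _ V: no change
surface: tasropvfulorlzi

cell ASPECT=ki, NUM=un, CASE=zo, GRD=ta:
underlying: tasre-fon-fu-ma-zv
1. e -> o, i -> u / B C0 _: fires at position(s) 5: tasrofonfumazv
2. f -> v, s -> z / V _ V: fires at position(s) 6: tasrovonfumazv
surface: tasrovonfumazv

cell ASPECT=ib, NUM=so, CASE=ib, GRD=ak:
underlying: tasre-pv-ir-ler-ik
1. e -> o, i -> u / B C0 _: fires at position(s) 5: tasropvirlerik
2. f -> v, s -> z / V _ V: no change
surface: tasropvirlerik

cell ASPECT=ki, NUM=gu, CASE=ib, GRD=ak:
underlying: tasre-pv-fu-ler-se
1. e -> o, i -> u / B C0 _: fires at position(s) 5, 11: tasropvfulorse
2. f -> v, s -> z / V _ V: no change
surface: tasropvfulorse


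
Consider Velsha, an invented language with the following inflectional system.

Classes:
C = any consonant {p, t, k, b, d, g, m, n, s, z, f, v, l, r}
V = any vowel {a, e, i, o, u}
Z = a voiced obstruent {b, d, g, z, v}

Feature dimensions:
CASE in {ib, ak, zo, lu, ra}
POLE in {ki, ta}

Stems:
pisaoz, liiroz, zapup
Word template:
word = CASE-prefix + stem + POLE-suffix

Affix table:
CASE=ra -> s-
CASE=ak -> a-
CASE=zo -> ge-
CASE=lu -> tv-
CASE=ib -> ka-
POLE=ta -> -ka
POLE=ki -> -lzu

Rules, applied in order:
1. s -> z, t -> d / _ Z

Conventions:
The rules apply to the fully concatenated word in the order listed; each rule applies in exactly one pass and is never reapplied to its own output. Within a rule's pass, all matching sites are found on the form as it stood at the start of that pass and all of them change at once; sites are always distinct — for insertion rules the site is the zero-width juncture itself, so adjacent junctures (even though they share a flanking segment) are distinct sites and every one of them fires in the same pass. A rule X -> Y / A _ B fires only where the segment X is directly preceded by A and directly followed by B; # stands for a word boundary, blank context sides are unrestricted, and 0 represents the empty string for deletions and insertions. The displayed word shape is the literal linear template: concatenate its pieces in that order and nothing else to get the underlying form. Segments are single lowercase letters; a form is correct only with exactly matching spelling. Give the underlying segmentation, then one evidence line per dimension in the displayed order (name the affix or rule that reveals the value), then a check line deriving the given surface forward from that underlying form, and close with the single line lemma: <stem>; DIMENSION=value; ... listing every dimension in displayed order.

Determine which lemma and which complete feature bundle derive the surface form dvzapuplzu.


underlying: tv-zapup-lzu
CASE=lu - signalled by the affix tv-
POLE=ki - signalled by the affix -lzu
check: tvzapuplzu -> dvzapuplzu
lemma: zapup; CASE=lu; POLE=ki


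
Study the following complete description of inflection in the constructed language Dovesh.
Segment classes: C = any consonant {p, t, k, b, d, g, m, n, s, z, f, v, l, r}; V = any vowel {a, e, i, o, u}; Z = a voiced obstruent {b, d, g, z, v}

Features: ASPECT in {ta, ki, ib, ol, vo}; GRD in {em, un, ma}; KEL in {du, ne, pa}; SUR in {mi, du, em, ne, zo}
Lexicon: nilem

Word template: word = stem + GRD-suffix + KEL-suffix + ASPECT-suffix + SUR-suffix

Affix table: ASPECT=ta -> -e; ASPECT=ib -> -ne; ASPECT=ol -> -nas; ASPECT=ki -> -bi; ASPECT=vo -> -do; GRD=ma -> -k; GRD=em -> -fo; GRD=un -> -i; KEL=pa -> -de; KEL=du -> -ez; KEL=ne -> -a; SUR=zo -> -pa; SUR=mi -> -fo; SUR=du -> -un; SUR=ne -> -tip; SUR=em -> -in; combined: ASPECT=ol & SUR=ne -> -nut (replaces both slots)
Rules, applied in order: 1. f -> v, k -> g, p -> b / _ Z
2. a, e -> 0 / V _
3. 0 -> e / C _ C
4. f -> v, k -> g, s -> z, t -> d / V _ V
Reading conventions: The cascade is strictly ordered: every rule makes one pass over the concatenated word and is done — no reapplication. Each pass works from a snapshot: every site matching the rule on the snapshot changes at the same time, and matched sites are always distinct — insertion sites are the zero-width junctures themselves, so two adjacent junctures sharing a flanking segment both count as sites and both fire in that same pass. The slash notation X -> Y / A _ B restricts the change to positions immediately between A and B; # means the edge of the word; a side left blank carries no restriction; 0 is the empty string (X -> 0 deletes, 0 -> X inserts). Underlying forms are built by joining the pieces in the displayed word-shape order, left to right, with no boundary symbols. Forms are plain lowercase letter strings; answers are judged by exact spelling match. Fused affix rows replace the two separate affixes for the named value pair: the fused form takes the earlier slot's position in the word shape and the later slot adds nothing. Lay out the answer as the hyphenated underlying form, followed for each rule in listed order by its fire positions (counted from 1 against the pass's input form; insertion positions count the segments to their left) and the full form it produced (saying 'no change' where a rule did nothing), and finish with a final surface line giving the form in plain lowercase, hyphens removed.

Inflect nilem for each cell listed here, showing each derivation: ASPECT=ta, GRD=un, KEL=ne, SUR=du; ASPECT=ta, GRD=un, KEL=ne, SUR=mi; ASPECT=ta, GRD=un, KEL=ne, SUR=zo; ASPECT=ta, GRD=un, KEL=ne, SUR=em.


cell ASPECT=ta, GRD=un, KEL=ne, SUR=du:
underlying: nilem-i-a-e-un
1. f -> v, k -> g, p -> b / _ Z: no change
2. a, e -> 0 / V _: fires at position(s) 7, 8: nilemiun
3. 0 -> e / C _ C: no change
4. f -> v, k -> g, s -> z, t -> d / V _ V: no change
surface: nilemiun

cell ASPECT=ta, GRD=un, KEL=ne, SUR=mi:
underlying: nilem-i-a-e-fo
1. f -> v, k -> g, p -> b / _ Z: no change
2. a, e -> 0 / V _: fires at position(s) 7, 8: nilemifo
3. 0 -> e / C _ C: no change
4. f -> v, k -> g, s -> z, t -> d / V _ V: fires at position(s) 7: nilemivo
surface: nilemivo

cell ASPECT=ta, GRD=un, KEL=ne, SUR=zo:
underlying: nilem-i-a-e-pa
1. f -> v, k -> g, p -> b / _ Z: no change
2. a, e -> 0 / V _: fires at position(s) 7, 8: nilemipa
3. 0 -> e / C _ C: no change
4. f -> v, k -> g, s -> z, t -> d / V _ V: no change
surface: nilemipa

cell ASPECT=ta, GRD=un, KEL=ne, SUR=em:
underlying: nilem-i-a-e-in
1. f -> v, k -> g, p -> b / _ Z: no change
2. a, e -> 0 / V _: fires at position(s) 7, 8: nilemiin
3. 0 -> e / C _ C: no change
4. f -> v, k -> g, s -> z, t -> d / V _ V: no change
surface: nilemiin


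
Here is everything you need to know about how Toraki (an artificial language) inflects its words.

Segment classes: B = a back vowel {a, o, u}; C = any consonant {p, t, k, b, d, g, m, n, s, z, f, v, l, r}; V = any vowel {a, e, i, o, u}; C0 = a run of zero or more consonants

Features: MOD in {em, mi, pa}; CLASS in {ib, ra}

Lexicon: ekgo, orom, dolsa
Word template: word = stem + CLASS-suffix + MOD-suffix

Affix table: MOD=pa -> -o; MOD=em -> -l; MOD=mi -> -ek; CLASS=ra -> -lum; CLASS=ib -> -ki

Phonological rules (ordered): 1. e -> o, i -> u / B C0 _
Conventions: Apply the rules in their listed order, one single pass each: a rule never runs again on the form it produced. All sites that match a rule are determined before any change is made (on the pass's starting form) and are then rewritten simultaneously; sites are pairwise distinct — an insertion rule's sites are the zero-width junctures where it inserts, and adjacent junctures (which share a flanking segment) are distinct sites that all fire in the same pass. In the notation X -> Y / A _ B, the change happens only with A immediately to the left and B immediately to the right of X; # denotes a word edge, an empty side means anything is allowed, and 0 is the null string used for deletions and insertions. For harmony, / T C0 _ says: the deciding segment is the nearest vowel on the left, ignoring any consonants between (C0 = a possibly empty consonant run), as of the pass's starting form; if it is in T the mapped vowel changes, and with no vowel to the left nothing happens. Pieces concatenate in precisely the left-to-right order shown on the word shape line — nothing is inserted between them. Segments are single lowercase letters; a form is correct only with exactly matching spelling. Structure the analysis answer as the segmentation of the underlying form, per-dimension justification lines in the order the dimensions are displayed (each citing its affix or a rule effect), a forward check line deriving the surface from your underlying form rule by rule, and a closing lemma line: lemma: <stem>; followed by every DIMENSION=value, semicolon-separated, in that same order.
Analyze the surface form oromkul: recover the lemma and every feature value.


underlying: orom-ki-l
MOD=em - signalled by the affix -l
CLASS=ib - signalled by the affix -ki
check: oromkil -> oromkul
lemma: orom; MOD=em; CLASS=ib


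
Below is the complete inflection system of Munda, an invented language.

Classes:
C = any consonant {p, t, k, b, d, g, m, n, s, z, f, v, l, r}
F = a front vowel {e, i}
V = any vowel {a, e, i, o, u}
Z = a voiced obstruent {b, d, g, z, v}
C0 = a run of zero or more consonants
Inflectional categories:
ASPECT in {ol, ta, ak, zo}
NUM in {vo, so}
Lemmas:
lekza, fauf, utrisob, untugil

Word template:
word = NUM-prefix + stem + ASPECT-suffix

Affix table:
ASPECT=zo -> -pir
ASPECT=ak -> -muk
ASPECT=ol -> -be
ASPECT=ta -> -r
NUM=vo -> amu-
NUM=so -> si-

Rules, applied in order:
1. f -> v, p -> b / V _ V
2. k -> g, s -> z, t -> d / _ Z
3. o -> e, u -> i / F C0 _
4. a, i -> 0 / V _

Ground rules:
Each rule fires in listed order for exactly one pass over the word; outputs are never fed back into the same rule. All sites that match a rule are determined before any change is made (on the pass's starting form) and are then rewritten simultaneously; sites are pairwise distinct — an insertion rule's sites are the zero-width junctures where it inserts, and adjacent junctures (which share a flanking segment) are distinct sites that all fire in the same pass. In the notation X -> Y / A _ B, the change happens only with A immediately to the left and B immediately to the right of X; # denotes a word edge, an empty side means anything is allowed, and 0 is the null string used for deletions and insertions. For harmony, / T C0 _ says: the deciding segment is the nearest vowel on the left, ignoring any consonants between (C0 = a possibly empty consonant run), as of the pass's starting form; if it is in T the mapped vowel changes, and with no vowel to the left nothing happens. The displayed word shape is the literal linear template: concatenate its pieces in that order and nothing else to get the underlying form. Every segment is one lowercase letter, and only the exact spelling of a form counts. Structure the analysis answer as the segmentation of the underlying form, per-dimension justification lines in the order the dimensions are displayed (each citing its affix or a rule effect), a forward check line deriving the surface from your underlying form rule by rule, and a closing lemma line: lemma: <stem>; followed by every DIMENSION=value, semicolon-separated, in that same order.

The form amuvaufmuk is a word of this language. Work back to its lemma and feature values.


underlying: amu-fauf-muk
ASPECT=ak - signalled by the affix -muk
NUM=vo - signalled by the affix amu-
check: amufaufmuk -> amuvaufmuk -> amuvaufmuk -> amuvaufmuk -> amuvaufmuk
lemma: fauf; ASPECT=ak; NUM=vo


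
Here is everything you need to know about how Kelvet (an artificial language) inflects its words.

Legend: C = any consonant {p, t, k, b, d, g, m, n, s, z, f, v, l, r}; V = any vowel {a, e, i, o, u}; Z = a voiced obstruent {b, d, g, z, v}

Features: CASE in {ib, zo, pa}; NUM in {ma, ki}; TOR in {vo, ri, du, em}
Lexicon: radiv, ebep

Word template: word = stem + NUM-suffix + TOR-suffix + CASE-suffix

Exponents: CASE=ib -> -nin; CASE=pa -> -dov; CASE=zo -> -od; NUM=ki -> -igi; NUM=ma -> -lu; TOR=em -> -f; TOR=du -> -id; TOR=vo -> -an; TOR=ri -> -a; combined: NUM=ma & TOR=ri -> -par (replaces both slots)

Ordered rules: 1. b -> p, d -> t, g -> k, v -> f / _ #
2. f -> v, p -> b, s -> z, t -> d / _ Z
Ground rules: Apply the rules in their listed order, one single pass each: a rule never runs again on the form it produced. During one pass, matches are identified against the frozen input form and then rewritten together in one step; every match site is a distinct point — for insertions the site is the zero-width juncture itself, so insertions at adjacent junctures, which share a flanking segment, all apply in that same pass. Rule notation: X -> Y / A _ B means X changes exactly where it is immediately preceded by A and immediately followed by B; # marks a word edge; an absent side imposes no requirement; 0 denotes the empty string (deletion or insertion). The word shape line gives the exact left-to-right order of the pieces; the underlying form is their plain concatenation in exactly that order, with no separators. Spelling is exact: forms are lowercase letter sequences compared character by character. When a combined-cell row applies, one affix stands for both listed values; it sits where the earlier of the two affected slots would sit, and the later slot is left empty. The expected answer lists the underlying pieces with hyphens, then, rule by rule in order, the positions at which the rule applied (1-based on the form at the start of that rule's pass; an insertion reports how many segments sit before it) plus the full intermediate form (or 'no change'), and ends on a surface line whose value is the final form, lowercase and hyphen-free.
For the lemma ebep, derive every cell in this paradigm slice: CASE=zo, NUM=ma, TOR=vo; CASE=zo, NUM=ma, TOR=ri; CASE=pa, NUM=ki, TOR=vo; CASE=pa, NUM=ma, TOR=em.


cell CASE=zo, NUM=ma, TOR=vo:
underlying: ebep-lu-an-od
1. b -> p, d -> t, g -> k, v -> f / _ #: fires at position(s) 10: ebepluanot
2. f -> v, p -> b, s -> z, t -> d / _ Z: no change
surface: ebepluanot

cell CASE=zo, NUM=ma, TOR=ri:
underlying: ebep-par-od
1. b -> p, d -> t, g -> k, v -> f / _ #: fires at position(s) 9: ebepparot
2. f -> v, p -> b, s -> z, t -> d / _ Z: no change
surface: ebepparot

cell CASE=pa, NUM=ki, TOR=vo:
underlying: ebep-igi-an-dov
1. b -> p, d -> t, g -> k, v -> f / _ #: fires at position(s) 12: ebepigiandof
2. f -> v, p -> b, s -> z, t -> d / _ Z: no change
surface: ebepigiandof

cell CASE=pa, NUM=ma, TOR=em:
underlying: ebep-lu-f-dov
1. b -> p, d -> t, g -> k, v -> f / _ #: fires at position(s) 10: ebeplufdof
2. f -> v, p -> b, s -> z, t -> d / _ Z: fires at position(s) 7: ebepluvdof
surface: ebepluvdof
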